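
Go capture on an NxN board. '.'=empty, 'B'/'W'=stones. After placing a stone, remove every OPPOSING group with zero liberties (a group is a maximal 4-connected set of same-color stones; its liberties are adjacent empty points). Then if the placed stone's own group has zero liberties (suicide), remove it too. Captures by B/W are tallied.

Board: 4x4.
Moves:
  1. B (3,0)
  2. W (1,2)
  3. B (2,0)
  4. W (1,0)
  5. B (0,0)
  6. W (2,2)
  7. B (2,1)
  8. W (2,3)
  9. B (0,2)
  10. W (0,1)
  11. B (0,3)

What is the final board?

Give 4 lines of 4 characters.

Answer: .WBB
W.W.
BBWW
B...

Derivation:
Move 1: B@(3,0) -> caps B=0 W=0
Move 2: W@(1,2) -> caps B=0 W=0
Move 3: B@(2,0) -> caps B=0 W=0
Move 4: W@(1,0) -> caps B=0 W=0
Move 5: B@(0,0) -> caps B=0 W=0
Move 6: W@(2,2) -> caps B=0 W=0
Move 7: B@(2,1) -> caps B=0 W=0
Move 8: W@(2,3) -> caps B=0 W=0
Move 9: B@(0,2) -> caps B=0 W=0
Move 10: W@(0,1) -> caps B=0 W=1
Move 11: B@(0,3) -> caps B=0 W=1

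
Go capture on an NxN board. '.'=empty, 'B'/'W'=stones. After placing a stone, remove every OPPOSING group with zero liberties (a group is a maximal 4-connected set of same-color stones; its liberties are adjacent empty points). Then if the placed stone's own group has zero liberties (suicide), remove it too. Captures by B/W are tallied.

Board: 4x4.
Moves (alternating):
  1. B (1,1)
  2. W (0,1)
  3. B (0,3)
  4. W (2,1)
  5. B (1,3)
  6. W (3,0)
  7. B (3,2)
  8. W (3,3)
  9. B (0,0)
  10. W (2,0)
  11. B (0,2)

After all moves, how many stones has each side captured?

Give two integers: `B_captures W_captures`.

Move 1: B@(1,1) -> caps B=0 W=0
Move 2: W@(0,1) -> caps B=0 W=0
Move 3: B@(0,3) -> caps B=0 W=0
Move 4: W@(2,1) -> caps B=0 W=0
Move 5: B@(1,3) -> caps B=0 W=0
Move 6: W@(3,0) -> caps B=0 W=0
Move 7: B@(3,2) -> caps B=0 W=0
Move 8: W@(3,3) -> caps B=0 W=0
Move 9: B@(0,0) -> caps B=0 W=0
Move 10: W@(2,0) -> caps B=0 W=0
Move 11: B@(0,2) -> caps B=1 W=0

Answer: 1 0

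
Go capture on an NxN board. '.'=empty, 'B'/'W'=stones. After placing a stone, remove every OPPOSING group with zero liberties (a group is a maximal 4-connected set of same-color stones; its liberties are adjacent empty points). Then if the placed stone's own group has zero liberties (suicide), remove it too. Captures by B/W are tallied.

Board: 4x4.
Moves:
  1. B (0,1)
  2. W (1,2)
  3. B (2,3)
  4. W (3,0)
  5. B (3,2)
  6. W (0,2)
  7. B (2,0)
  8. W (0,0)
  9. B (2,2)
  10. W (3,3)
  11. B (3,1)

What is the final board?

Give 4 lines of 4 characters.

Move 1: B@(0,1) -> caps B=0 W=0
Move 2: W@(1,2) -> caps B=0 W=0
Move 3: B@(2,3) -> caps B=0 W=0
Move 4: W@(3,0) -> caps B=0 W=0
Move 5: B@(3,2) -> caps B=0 W=0
Move 6: W@(0,2) -> caps B=0 W=0
Move 7: B@(2,0) -> caps B=0 W=0
Move 8: W@(0,0) -> caps B=0 W=0
Move 9: B@(2,2) -> caps B=0 W=0
Move 10: W@(3,3) -> caps B=0 W=0
Move 11: B@(3,1) -> caps B=1 W=0

Answer: WBW.
..W.
B.BB
.BB.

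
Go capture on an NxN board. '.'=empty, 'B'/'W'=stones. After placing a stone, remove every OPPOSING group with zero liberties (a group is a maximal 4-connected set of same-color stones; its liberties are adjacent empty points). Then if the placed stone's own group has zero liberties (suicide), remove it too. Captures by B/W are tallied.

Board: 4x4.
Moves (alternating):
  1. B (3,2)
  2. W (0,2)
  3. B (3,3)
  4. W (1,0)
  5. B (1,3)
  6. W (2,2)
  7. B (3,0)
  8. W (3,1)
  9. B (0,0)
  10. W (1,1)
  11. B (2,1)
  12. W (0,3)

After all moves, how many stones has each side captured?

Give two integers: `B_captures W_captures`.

Move 1: B@(3,2) -> caps B=0 W=0
Move 2: W@(0,2) -> caps B=0 W=0
Move 3: B@(3,3) -> caps B=0 W=0
Move 4: W@(1,0) -> caps B=0 W=0
Move 5: B@(1,3) -> caps B=0 W=0
Move 6: W@(2,2) -> caps B=0 W=0
Move 7: B@(3,0) -> caps B=0 W=0
Move 8: W@(3,1) -> caps B=0 W=0
Move 9: B@(0,0) -> caps B=0 W=0
Move 10: W@(1,1) -> caps B=0 W=0
Move 11: B@(2,1) -> caps B=1 W=0
Move 12: W@(0,3) -> caps B=1 W=0

Answer: 1 0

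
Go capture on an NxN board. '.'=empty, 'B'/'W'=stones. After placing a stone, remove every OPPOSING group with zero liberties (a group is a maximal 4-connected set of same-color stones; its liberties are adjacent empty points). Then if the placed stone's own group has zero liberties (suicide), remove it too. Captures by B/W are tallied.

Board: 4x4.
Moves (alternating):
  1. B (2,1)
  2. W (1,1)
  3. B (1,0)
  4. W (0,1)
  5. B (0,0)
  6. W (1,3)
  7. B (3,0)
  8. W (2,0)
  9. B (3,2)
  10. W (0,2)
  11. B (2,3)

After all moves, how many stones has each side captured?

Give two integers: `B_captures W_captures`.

Answer: 0 2

Derivation:
Move 1: B@(2,1) -> caps B=0 W=0
Move 2: W@(1,1) -> caps B=0 W=0
Move 3: B@(1,0) -> caps B=0 W=0
Move 4: W@(0,1) -> caps B=0 W=0
Move 5: B@(0,0) -> caps B=0 W=0
Move 6: W@(1,3) -> caps B=0 W=0
Move 7: B@(3,0) -> caps B=0 W=0
Move 8: W@(2,0) -> caps B=0 W=2
Move 9: B@(3,2) -> caps B=0 W=2
Move 10: W@(0,2) -> caps B=0 W=2
Move 11: B@(2,3) -> caps B=0 W=2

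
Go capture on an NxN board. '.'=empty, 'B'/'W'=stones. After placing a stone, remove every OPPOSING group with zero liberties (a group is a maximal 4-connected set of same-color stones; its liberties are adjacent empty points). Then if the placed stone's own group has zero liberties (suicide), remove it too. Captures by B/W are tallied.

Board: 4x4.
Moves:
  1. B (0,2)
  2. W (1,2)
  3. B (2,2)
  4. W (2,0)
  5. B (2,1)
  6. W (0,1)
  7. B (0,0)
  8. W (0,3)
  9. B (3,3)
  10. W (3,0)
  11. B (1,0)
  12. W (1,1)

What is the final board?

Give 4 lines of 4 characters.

Move 1: B@(0,2) -> caps B=0 W=0
Move 2: W@(1,2) -> caps B=0 W=0
Move 3: B@(2,2) -> caps B=0 W=0
Move 4: W@(2,0) -> caps B=0 W=0
Move 5: B@(2,1) -> caps B=0 W=0
Move 6: W@(0,1) -> caps B=0 W=0
Move 7: B@(0,0) -> caps B=0 W=0
Move 8: W@(0,3) -> caps B=0 W=1
Move 9: B@(3,3) -> caps B=0 W=1
Move 10: W@(3,0) -> caps B=0 W=1
Move 11: B@(1,0) -> caps B=0 W=1
Move 12: W@(1,1) -> caps B=0 W=3

Answer: .W.W
.WW.
WBB.
W..B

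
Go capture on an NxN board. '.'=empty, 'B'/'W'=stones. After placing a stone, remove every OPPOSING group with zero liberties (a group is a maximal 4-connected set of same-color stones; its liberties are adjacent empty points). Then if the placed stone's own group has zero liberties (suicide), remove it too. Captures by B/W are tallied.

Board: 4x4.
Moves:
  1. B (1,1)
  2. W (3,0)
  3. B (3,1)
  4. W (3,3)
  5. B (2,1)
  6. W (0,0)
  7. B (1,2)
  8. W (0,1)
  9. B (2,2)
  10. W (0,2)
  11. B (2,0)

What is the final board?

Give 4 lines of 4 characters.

Move 1: B@(1,1) -> caps B=0 W=0
Move 2: W@(3,0) -> caps B=0 W=0
Move 3: B@(3,1) -> caps B=0 W=0
Move 4: W@(3,3) -> caps B=0 W=0
Move 5: B@(2,1) -> caps B=0 W=0
Move 6: W@(0,0) -> caps B=0 W=0
Move 7: B@(1,2) -> caps B=0 W=0
Move 8: W@(0,1) -> caps B=0 W=0
Move 9: B@(2,2) -> caps B=0 W=0
Move 10: W@(0,2) -> caps B=0 W=0
Move 11: B@(2,0) -> caps B=1 W=0

Answer: WWW.
.BB.
BBB.
.B.W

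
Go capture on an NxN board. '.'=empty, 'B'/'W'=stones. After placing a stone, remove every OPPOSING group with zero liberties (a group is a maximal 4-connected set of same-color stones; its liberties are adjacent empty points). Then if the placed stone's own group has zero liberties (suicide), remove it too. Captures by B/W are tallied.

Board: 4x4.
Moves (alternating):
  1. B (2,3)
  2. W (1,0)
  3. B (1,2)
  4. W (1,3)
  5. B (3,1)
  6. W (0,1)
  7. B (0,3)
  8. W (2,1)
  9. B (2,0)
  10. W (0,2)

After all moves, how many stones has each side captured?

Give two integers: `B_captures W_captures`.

Move 1: B@(2,3) -> caps B=0 W=0
Move 2: W@(1,0) -> caps B=0 W=0
Move 3: B@(1,2) -> caps B=0 W=0
Move 4: W@(1,3) -> caps B=0 W=0
Move 5: B@(3,1) -> caps B=0 W=0
Move 6: W@(0,1) -> caps B=0 W=0
Move 7: B@(0,3) -> caps B=1 W=0
Move 8: W@(2,1) -> caps B=1 W=0
Move 9: B@(2,0) -> caps B=1 W=0
Move 10: W@(0,2) -> caps B=1 W=0

Answer: 1 0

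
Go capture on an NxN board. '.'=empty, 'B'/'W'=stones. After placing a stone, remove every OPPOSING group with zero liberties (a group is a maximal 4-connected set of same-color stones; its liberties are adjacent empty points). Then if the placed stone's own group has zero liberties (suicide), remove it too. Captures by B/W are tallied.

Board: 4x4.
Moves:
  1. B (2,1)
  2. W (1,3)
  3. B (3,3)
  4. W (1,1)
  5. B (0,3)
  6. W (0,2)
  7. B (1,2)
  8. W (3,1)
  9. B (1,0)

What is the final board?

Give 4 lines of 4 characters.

Move 1: B@(2,1) -> caps B=0 W=0
Move 2: W@(1,3) -> caps B=0 W=0
Move 3: B@(3,3) -> caps B=0 W=0
Move 4: W@(1,1) -> caps B=0 W=0
Move 5: B@(0,3) -> caps B=0 W=0
Move 6: W@(0,2) -> caps B=0 W=1
Move 7: B@(1,2) -> caps B=0 W=1
Move 8: W@(3,1) -> caps B=0 W=1
Move 9: B@(1,0) -> caps B=0 W=1

Answer: ..W.
BWBW
.B..
.W.B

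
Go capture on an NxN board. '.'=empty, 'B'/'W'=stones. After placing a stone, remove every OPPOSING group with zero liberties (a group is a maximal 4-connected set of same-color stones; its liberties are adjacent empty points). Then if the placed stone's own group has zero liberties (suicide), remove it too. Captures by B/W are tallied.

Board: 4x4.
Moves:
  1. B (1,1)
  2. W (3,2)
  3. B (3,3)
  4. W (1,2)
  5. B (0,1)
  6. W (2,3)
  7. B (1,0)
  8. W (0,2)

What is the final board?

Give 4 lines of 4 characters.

Move 1: B@(1,1) -> caps B=0 W=0
Move 2: W@(3,2) -> caps B=0 W=0
Move 3: B@(3,3) -> caps B=0 W=0
Move 4: W@(1,2) -> caps B=0 W=0
Move 5: B@(0,1) -> caps B=0 W=0
Move 6: W@(2,3) -> caps B=0 W=1
Move 7: B@(1,0) -> caps B=0 W=1
Move 8: W@(0,2) -> caps B=0 W=1

Answer: .BW.
BBW.
...W
..W.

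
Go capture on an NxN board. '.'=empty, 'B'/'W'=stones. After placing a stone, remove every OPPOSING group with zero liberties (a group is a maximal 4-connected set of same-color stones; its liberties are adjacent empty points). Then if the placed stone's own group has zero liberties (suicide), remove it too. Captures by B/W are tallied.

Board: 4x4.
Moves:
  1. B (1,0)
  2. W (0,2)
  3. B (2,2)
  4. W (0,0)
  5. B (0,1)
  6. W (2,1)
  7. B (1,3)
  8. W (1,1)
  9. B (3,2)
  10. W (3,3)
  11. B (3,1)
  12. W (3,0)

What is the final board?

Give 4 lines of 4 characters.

Answer: .BW.
BW.B
.WB.
WBBW

Derivation:
Move 1: B@(1,0) -> caps B=0 W=0
Move 2: W@(0,2) -> caps B=0 W=0
Move 3: B@(2,2) -> caps B=0 W=0
Move 4: W@(0,0) -> caps B=0 W=0
Move 5: B@(0,1) -> caps B=1 W=0
Move 6: W@(2,1) -> caps B=1 W=0
Move 7: B@(1,3) -> caps B=1 W=0
Move 8: W@(1,1) -> caps B=1 W=0
Move 9: B@(3,2) -> caps B=1 W=0
Move 10: W@(3,3) -> caps B=1 W=0
Move 11: B@(3,1) -> caps B=1 W=0
Move 12: W@(3,0) -> caps B=1 W=0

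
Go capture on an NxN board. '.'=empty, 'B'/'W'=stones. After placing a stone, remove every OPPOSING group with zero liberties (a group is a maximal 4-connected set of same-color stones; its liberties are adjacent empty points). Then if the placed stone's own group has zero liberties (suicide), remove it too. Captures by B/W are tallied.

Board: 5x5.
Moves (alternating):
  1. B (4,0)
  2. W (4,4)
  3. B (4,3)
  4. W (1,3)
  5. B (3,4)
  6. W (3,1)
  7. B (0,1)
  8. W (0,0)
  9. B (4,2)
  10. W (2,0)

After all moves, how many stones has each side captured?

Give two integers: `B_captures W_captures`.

Move 1: B@(4,0) -> caps B=0 W=0
Move 2: W@(4,4) -> caps B=0 W=0
Move 3: B@(4,3) -> caps B=0 W=0
Move 4: W@(1,3) -> caps B=0 W=0
Move 5: B@(3,4) -> caps B=1 W=0
Move 6: W@(3,1) -> caps B=1 W=0
Move 7: B@(0,1) -> caps B=1 W=0
Move 8: W@(0,0) -> caps B=1 W=0
Move 9: B@(4,2) -> caps B=1 W=0
Move 10: W@(2,0) -> caps B=1 W=0

Answer: 1 0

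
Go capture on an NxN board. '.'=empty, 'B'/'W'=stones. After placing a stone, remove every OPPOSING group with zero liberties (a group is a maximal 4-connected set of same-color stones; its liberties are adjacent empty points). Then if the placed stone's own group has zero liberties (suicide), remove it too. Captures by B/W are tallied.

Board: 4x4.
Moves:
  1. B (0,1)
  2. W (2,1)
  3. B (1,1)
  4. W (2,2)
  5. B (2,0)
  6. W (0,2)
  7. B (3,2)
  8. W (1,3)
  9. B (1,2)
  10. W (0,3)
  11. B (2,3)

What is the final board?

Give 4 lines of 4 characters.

Move 1: B@(0,1) -> caps B=0 W=0
Move 2: W@(2,1) -> caps B=0 W=0
Move 3: B@(1,1) -> caps B=0 W=0
Move 4: W@(2,2) -> caps B=0 W=0
Move 5: B@(2,0) -> caps B=0 W=0
Move 6: W@(0,2) -> caps B=0 W=0
Move 7: B@(3,2) -> caps B=0 W=0
Move 8: W@(1,3) -> caps B=0 W=0
Move 9: B@(1,2) -> caps B=0 W=0
Move 10: W@(0,3) -> caps B=0 W=0
Move 11: B@(2,3) -> caps B=3 W=0

Answer: .B..
.BB.
BWWB
..B.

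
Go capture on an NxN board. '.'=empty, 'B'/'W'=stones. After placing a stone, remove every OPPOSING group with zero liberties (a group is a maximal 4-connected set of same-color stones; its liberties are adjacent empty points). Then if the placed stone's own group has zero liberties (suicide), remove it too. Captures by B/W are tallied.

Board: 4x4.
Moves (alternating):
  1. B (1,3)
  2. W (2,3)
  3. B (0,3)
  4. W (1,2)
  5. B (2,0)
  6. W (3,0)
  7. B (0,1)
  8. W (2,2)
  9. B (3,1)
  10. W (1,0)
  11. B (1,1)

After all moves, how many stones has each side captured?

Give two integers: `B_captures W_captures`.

Move 1: B@(1,3) -> caps B=0 W=0
Move 2: W@(2,3) -> caps B=0 W=0
Move 3: B@(0,3) -> caps B=0 W=0
Move 4: W@(1,2) -> caps B=0 W=0
Move 5: B@(2,0) -> caps B=0 W=0
Move 6: W@(3,0) -> caps B=0 W=0
Move 7: B@(0,1) -> caps B=0 W=0
Move 8: W@(2,2) -> caps B=0 W=0
Move 9: B@(3,1) -> caps B=1 W=0
Move 10: W@(1,0) -> caps B=1 W=0
Move 11: B@(1,1) -> caps B=1 W=0

Answer: 1 0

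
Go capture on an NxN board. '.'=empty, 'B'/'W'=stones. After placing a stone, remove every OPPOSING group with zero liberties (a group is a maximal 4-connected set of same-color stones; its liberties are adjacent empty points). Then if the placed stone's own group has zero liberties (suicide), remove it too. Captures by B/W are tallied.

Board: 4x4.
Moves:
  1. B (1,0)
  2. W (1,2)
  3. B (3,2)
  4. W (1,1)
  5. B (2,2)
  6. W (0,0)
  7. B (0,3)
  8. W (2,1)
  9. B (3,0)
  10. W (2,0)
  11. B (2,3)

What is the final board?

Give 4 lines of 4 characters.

Answer: W..B
.WW.
WWBB
B.B.

Derivation:
Move 1: B@(1,0) -> caps B=0 W=0
Move 2: W@(1,2) -> caps B=0 W=0
Move 3: B@(3,2) -> caps B=0 W=0
Move 4: W@(1,1) -> caps B=0 W=0
Move 5: B@(2,2) -> caps B=0 W=0
Move 6: W@(0,0) -> caps B=0 W=0
Move 7: B@(0,3) -> caps B=0 W=0
Move 8: W@(2,1) -> caps B=0 W=0
Move 9: B@(3,0) -> caps B=0 W=0
Move 10: W@(2,0) -> caps B=0 W=1
Move 11: B@(2,3) -> caps B=0 W=1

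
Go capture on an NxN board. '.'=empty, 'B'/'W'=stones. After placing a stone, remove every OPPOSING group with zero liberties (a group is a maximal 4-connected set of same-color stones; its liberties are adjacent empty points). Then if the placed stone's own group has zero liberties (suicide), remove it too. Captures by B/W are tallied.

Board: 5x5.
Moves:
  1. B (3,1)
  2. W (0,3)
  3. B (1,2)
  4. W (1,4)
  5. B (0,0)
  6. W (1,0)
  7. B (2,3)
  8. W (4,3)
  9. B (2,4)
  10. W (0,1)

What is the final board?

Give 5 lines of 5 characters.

Move 1: B@(3,1) -> caps B=0 W=0
Move 2: W@(0,3) -> caps B=0 W=0
Move 3: B@(1,2) -> caps B=0 W=0
Move 4: W@(1,4) -> caps B=0 W=0
Move 5: B@(0,0) -> caps B=0 W=0
Move 6: W@(1,0) -> caps B=0 W=0
Move 7: B@(2,3) -> caps B=0 W=0
Move 8: W@(4,3) -> caps B=0 W=0
Move 9: B@(2,4) -> caps B=0 W=0
Move 10: W@(0,1) -> caps B=0 W=1

Answer: .W.W.
W.B.W
...BB
.B...
...W.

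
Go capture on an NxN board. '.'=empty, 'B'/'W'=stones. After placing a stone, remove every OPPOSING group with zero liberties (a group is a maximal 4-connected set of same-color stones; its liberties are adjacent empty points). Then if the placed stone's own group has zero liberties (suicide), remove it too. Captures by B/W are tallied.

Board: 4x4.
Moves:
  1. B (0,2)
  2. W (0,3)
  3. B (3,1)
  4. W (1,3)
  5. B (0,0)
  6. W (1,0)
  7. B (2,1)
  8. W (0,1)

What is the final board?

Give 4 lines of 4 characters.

Move 1: B@(0,2) -> caps B=0 W=0
Move 2: W@(0,3) -> caps B=0 W=0
Move 3: B@(3,1) -> caps B=0 W=0
Move 4: W@(1,3) -> caps B=0 W=0
Move 5: B@(0,0) -> caps B=0 W=0
Move 6: W@(1,0) -> caps B=0 W=0
Move 7: B@(2,1) -> caps B=0 W=0
Move 8: W@(0,1) -> caps B=0 W=1

Answer: .WBW
W..W
.B..
.B..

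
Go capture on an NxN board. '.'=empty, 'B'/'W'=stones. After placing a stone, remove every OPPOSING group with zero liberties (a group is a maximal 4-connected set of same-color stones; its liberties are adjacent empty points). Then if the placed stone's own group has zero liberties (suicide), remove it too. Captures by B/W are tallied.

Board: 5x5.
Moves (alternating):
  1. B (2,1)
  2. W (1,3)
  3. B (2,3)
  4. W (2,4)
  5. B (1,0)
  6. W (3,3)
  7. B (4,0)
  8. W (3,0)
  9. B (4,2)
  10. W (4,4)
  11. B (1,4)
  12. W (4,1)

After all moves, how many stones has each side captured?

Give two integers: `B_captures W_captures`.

Move 1: B@(2,1) -> caps B=0 W=0
Move 2: W@(1,3) -> caps B=0 W=0
Move 3: B@(2,3) -> caps B=0 W=0
Move 4: W@(2,4) -> caps B=0 W=0
Move 5: B@(1,0) -> caps B=0 W=0
Move 6: W@(3,3) -> caps B=0 W=0
Move 7: B@(4,0) -> caps B=0 W=0
Move 8: W@(3,0) -> caps B=0 W=0
Move 9: B@(4,2) -> caps B=0 W=0
Move 10: W@(4,4) -> caps B=0 W=0
Move 11: B@(1,4) -> caps B=0 W=0
Move 12: W@(4,1) -> caps B=0 W=1

Answer: 0 1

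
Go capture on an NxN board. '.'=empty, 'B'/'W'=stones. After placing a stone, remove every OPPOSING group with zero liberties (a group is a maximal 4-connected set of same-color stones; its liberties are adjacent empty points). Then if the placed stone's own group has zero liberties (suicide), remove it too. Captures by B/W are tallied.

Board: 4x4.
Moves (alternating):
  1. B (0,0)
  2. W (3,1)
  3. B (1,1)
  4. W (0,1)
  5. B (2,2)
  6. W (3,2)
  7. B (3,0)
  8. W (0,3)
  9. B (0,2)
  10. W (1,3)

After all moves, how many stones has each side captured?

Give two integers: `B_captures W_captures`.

Answer: 1 0

Derivation:
Move 1: B@(0,0) -> caps B=0 W=0
Move 2: W@(3,1) -> caps B=0 W=0
Move 3: B@(1,1) -> caps B=0 W=0
Move 4: W@(0,1) -> caps B=0 W=0
Move 5: B@(2,2) -> caps B=0 W=0
Move 6: W@(3,2) -> caps B=0 W=0
Move 7: B@(3,0) -> caps B=0 W=0
Move 8: W@(0,3) -> caps B=0 W=0
Move 9: B@(0,2) -> caps B=1 W=0
Move 10: W@(1,3) -> caps B=1 W=0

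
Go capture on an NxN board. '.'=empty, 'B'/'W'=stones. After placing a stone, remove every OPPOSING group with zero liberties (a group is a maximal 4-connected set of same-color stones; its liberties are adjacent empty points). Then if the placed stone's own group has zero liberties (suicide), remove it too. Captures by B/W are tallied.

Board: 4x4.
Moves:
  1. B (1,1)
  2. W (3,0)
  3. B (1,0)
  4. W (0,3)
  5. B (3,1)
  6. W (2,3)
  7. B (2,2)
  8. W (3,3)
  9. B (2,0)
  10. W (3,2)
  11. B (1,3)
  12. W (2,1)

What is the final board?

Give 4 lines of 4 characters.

Move 1: B@(1,1) -> caps B=0 W=0
Move 2: W@(3,0) -> caps B=0 W=0
Move 3: B@(1,0) -> caps B=0 W=0
Move 4: W@(0,3) -> caps B=0 W=0
Move 5: B@(3,1) -> caps B=0 W=0
Move 6: W@(2,3) -> caps B=0 W=0
Move 7: B@(2,2) -> caps B=0 W=0
Move 8: W@(3,3) -> caps B=0 W=0
Move 9: B@(2,0) -> caps B=1 W=0
Move 10: W@(3,2) -> caps B=1 W=0
Move 11: B@(1,3) -> caps B=4 W=0
Move 12: W@(2,1) -> caps B=4 W=0

Answer: ...W
BB.B
B.B.
.B..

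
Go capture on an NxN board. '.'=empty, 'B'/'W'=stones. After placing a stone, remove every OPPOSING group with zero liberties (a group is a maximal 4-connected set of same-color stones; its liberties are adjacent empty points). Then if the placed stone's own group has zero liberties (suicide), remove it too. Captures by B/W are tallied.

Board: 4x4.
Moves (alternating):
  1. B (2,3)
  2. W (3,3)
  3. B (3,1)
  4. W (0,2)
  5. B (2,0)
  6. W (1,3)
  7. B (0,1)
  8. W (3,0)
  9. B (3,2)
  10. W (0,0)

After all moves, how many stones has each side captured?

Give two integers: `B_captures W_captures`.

Answer: 1 0

Derivation:
Move 1: B@(2,3) -> caps B=0 W=0
Move 2: W@(3,3) -> caps B=0 W=0
Move 3: B@(3,1) -> caps B=0 W=0
Move 4: W@(0,2) -> caps B=0 W=0
Move 5: B@(2,0) -> caps B=0 W=0
Move 6: W@(1,3) -> caps B=0 W=0
Move 7: B@(0,1) -> caps B=0 W=0
Move 8: W@(3,0) -> caps B=0 W=0
Move 9: B@(3,2) -> caps B=1 W=0
Move 10: W@(0,0) -> caps B=1 W=0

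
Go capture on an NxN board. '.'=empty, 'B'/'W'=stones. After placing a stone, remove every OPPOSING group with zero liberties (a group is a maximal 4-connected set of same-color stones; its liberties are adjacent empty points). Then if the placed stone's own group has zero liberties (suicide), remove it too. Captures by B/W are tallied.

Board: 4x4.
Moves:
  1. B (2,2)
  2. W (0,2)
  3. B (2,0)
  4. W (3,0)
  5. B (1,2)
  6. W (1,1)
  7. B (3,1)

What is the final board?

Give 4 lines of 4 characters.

Move 1: B@(2,2) -> caps B=0 W=0
Move 2: W@(0,2) -> caps B=0 W=0
Move 3: B@(2,0) -> caps B=0 W=0
Move 4: W@(3,0) -> caps B=0 W=0
Move 5: B@(1,2) -> caps B=0 W=0
Move 6: W@(1,1) -> caps B=0 W=0
Move 7: B@(3,1) -> caps B=1 W=0

Answer: ..W.
.WB.
B.B.
.B..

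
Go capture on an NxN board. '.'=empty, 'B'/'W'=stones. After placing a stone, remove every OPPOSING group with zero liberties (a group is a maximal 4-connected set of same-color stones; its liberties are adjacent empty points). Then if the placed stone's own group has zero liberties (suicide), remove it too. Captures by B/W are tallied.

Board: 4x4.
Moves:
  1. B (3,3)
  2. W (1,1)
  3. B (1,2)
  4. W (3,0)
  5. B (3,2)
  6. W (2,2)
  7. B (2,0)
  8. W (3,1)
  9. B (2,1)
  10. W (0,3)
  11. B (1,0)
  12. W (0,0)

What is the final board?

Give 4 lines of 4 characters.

Answer: W..W
BWB.
BBW.
..BB

Derivation:
Move 1: B@(3,3) -> caps B=0 W=0
Move 2: W@(1,1) -> caps B=0 W=0
Move 3: B@(1,2) -> caps B=0 W=0
Move 4: W@(3,0) -> caps B=0 W=0
Move 5: B@(3,2) -> caps B=0 W=0
Move 6: W@(2,2) -> caps B=0 W=0
Move 7: B@(2,0) -> caps B=0 W=0
Move 8: W@(3,1) -> caps B=0 W=0
Move 9: B@(2,1) -> caps B=2 W=0
Move 10: W@(0,3) -> caps B=2 W=0
Move 11: B@(1,0) -> caps B=2 W=0
Move 12: W@(0,0) -> caps B=2 W=0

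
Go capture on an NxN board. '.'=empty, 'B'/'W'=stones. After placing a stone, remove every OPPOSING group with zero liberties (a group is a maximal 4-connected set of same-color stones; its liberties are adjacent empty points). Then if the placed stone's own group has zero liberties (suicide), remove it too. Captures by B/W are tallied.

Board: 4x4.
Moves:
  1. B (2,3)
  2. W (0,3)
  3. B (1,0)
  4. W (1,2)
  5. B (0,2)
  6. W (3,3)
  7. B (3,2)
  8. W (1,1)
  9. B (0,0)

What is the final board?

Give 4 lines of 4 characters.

Answer: B.BW
BWW.
...B
..B.

Derivation:
Move 1: B@(2,3) -> caps B=0 W=0
Move 2: W@(0,3) -> caps B=0 W=0
Move 3: B@(1,0) -> caps B=0 W=0
Move 4: W@(1,2) -> caps B=0 W=0
Move 5: B@(0,2) -> caps B=0 W=0
Move 6: W@(3,3) -> caps B=0 W=0
Move 7: B@(3,2) -> caps B=1 W=0
Move 8: W@(1,1) -> caps B=1 W=0
Move 9: B@(0,0) -> caps B=1 W=0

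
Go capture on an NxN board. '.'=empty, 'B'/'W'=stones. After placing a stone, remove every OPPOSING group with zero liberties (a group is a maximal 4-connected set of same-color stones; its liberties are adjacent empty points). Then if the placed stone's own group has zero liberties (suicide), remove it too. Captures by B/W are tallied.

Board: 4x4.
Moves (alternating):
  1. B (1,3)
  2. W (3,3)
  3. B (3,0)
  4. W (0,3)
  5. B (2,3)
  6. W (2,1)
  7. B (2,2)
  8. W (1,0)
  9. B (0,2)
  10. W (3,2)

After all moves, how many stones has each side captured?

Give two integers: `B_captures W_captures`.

Move 1: B@(1,3) -> caps B=0 W=0
Move 2: W@(3,3) -> caps B=0 W=0
Move 3: B@(3,0) -> caps B=0 W=0
Move 4: W@(0,3) -> caps B=0 W=0
Move 5: B@(2,3) -> caps B=0 W=0
Move 6: W@(2,1) -> caps B=0 W=0
Move 7: B@(2,2) -> caps B=0 W=0
Move 8: W@(1,0) -> caps B=0 W=0
Move 9: B@(0,2) -> caps B=1 W=0
Move 10: W@(3,2) -> caps B=1 W=0

Answer: 1 0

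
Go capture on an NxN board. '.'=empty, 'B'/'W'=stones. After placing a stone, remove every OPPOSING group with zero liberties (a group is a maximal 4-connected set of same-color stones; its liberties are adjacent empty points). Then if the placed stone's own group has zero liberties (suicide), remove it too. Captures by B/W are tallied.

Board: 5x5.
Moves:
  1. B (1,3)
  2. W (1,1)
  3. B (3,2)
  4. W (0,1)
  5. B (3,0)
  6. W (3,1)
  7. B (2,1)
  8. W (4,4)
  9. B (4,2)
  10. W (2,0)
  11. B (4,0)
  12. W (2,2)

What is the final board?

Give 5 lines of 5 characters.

Move 1: B@(1,3) -> caps B=0 W=0
Move 2: W@(1,1) -> caps B=0 W=0
Move 3: B@(3,2) -> caps B=0 W=0
Move 4: W@(0,1) -> caps B=0 W=0
Move 5: B@(3,0) -> caps B=0 W=0
Move 6: W@(3,1) -> caps B=0 W=0
Move 7: B@(2,1) -> caps B=0 W=0
Move 8: W@(4,4) -> caps B=0 W=0
Move 9: B@(4,2) -> caps B=0 W=0
Move 10: W@(2,0) -> caps B=0 W=0
Move 11: B@(4,0) -> caps B=0 W=0
Move 12: W@(2,2) -> caps B=0 W=1

Answer: .W...
.W.B.
W.W..
BWB..
B.B.W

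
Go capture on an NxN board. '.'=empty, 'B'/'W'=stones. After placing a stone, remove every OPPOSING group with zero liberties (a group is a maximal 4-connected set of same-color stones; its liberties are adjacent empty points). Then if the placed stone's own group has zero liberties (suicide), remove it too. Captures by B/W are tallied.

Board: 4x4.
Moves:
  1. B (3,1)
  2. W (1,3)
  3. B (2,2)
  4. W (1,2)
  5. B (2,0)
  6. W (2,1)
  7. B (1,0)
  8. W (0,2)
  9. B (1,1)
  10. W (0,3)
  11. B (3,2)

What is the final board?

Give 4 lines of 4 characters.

Answer: ..WW
BBWW
B.B.
.BB.

Derivation:
Move 1: B@(3,1) -> caps B=0 W=0
Move 2: W@(1,3) -> caps B=0 W=0
Move 3: B@(2,2) -> caps B=0 W=0
Move 4: W@(1,2) -> caps B=0 W=0
Move 5: B@(2,0) -> caps B=0 W=0
Move 6: W@(2,1) -> caps B=0 W=0
Move 7: B@(1,0) -> caps B=0 W=0
Move 8: W@(0,2) -> caps B=0 W=0
Move 9: B@(1,1) -> caps B=1 W=0
Move 10: W@(0,3) -> caps B=1 W=0
Move 11: B@(3,2) -> caps B=1 W=0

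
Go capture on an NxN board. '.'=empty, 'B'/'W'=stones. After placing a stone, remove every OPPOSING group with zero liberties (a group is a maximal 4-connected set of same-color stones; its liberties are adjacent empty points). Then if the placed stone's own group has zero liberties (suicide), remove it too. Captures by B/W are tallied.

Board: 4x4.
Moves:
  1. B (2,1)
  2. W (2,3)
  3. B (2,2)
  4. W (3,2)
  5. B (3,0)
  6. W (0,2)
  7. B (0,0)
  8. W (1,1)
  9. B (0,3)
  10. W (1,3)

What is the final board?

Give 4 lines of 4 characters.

Move 1: B@(2,1) -> caps B=0 W=0
Move 2: W@(2,3) -> caps B=0 W=0
Move 3: B@(2,2) -> caps B=0 W=0
Move 4: W@(3,2) -> caps B=0 W=0
Move 5: B@(3,0) -> caps B=0 W=0
Move 6: W@(0,2) -> caps B=0 W=0
Move 7: B@(0,0) -> caps B=0 W=0
Move 8: W@(1,1) -> caps B=0 W=0
Move 9: B@(0,3) -> caps B=0 W=0
Move 10: W@(1,3) -> caps B=0 W=1

Answer: B.W.
.W.W
.BBW
B.W.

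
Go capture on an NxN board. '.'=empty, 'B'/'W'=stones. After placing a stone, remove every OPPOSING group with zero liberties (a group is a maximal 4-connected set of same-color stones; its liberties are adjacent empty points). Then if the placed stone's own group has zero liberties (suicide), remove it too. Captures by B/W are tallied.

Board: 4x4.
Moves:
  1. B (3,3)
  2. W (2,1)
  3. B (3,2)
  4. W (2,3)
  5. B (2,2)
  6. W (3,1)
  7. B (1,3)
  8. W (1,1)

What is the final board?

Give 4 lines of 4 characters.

Answer: ....
.W.B
.WB.
.WBB

Derivation:
Move 1: B@(3,3) -> caps B=0 W=0
Move 2: W@(2,1) -> caps B=0 W=0
Move 3: B@(3,2) -> caps B=0 W=0
Move 4: W@(2,3) -> caps B=0 W=0
Move 5: B@(2,2) -> caps B=0 W=0
Move 6: W@(3,1) -> caps B=0 W=0
Move 7: B@(1,3) -> caps B=1 W=0
Move 8: W@(1,1) -> caps B=1 W=0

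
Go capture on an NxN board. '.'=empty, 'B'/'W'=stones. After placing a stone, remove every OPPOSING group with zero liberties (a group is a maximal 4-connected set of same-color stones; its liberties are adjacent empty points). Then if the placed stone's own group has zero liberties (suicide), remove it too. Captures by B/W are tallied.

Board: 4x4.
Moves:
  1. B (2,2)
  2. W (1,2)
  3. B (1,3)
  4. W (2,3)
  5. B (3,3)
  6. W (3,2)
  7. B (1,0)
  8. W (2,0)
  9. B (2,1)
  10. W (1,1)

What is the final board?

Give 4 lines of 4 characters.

Move 1: B@(2,2) -> caps B=0 W=0
Move 2: W@(1,2) -> caps B=0 W=0
Move 3: B@(1,3) -> caps B=0 W=0
Move 4: W@(2,3) -> caps B=0 W=0
Move 5: B@(3,3) -> caps B=1 W=0
Move 6: W@(3,2) -> caps B=1 W=0
Move 7: B@(1,0) -> caps B=1 W=0
Move 8: W@(2,0) -> caps B=1 W=0
Move 9: B@(2,1) -> caps B=1 W=0
Move 10: W@(1,1) -> caps B=1 W=0

Answer: ....
BWWB
WBB.
..WB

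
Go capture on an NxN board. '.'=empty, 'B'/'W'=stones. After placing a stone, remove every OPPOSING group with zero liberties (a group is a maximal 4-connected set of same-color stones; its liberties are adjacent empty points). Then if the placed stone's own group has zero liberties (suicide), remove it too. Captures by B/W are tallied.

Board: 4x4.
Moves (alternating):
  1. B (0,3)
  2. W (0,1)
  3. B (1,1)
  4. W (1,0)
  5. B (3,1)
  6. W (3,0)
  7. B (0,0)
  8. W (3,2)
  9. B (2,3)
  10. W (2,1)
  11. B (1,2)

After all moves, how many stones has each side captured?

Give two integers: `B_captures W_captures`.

Move 1: B@(0,3) -> caps B=0 W=0
Move 2: W@(0,1) -> caps B=0 W=0
Move 3: B@(1,1) -> caps B=0 W=0
Move 4: W@(1,0) -> caps B=0 W=0
Move 5: B@(3,1) -> caps B=0 W=0
Move 6: W@(3,0) -> caps B=0 W=0
Move 7: B@(0,0) -> caps B=0 W=0
Move 8: W@(3,2) -> caps B=0 W=0
Move 9: B@(2,3) -> caps B=0 W=0
Move 10: W@(2,1) -> caps B=0 W=1
Move 11: B@(1,2) -> caps B=0 W=1

Answer: 0 1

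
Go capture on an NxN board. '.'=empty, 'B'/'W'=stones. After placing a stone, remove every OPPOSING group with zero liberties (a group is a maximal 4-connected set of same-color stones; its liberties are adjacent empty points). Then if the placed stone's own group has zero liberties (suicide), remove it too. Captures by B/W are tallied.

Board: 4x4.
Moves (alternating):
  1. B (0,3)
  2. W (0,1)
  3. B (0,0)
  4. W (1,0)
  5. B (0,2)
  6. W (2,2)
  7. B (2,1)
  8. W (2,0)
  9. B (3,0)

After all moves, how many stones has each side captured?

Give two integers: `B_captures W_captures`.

Answer: 0 1

Derivation:
Move 1: B@(0,3) -> caps B=0 W=0
Move 2: W@(0,1) -> caps B=0 W=0
Move 3: B@(0,0) -> caps B=0 W=0
Move 4: W@(1,0) -> caps B=0 W=1
Move 5: B@(0,2) -> caps B=0 W=1
Move 6: W@(2,2) -> caps B=0 W=1
Move 7: B@(2,1) -> caps B=0 W=1
Move 8: W@(2,0) -> caps B=0 W=1
Move 9: B@(3,0) -> caps B=0 W=1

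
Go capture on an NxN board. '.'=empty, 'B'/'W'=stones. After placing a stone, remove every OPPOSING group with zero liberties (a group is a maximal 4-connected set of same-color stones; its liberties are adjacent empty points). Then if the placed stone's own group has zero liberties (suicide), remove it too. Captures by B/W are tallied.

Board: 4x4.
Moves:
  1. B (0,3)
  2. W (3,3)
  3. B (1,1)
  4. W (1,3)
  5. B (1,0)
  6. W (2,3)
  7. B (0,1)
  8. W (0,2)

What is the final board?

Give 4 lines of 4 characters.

Answer: .BW.
BB.W
...W
...W

Derivation:
Move 1: B@(0,3) -> caps B=0 W=0
Move 2: W@(3,3) -> caps B=0 W=0
Move 3: B@(1,1) -> caps B=0 W=0
Move 4: W@(1,3) -> caps B=0 W=0
Move 5: B@(1,0) -> caps B=0 W=0
Move 6: W@(2,3) -> caps B=0 W=0
Move 7: B@(0,1) -> caps B=0 W=0
Move 8: W@(0,2) -> caps B=0 W=1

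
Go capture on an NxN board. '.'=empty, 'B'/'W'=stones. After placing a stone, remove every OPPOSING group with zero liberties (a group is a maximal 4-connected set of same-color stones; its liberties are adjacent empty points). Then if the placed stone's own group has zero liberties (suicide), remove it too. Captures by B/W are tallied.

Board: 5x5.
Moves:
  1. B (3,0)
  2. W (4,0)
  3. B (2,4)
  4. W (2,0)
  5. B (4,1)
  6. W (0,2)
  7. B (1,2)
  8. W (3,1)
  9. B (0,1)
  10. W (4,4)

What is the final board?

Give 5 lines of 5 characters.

Answer: .BW..
..B..
W...B
BW...
.B..W

Derivation:
Move 1: B@(3,0) -> caps B=0 W=0
Move 2: W@(4,0) -> caps B=0 W=0
Move 3: B@(2,4) -> caps B=0 W=0
Move 4: W@(2,0) -> caps B=0 W=0
Move 5: B@(4,1) -> caps B=1 W=0
Move 6: W@(0,2) -> caps B=1 W=0
Move 7: B@(1,2) -> caps B=1 W=0
Move 8: W@(3,1) -> caps B=1 W=0
Move 9: B@(0,1) -> caps B=1 W=0
Move 10: W@(4,4) -> caps B=1 W=0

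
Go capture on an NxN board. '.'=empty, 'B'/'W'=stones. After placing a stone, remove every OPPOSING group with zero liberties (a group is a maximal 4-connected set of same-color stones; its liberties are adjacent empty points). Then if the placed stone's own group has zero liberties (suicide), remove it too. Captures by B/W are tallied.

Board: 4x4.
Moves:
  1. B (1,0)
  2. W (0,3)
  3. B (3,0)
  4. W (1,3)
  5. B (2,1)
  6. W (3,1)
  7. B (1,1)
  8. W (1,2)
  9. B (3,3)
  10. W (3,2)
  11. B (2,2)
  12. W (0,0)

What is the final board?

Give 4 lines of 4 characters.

Move 1: B@(1,0) -> caps B=0 W=0
Move 2: W@(0,3) -> caps B=0 W=0
Move 3: B@(3,0) -> caps B=0 W=0
Move 4: W@(1,3) -> caps B=0 W=0
Move 5: B@(2,1) -> caps B=0 W=0
Move 6: W@(3,1) -> caps B=0 W=0
Move 7: B@(1,1) -> caps B=0 W=0
Move 8: W@(1,2) -> caps B=0 W=0
Move 9: B@(3,3) -> caps B=0 W=0
Move 10: W@(3,2) -> caps B=0 W=0
Move 11: B@(2,2) -> caps B=2 W=0
Move 12: W@(0,0) -> caps B=2 W=0

Answer: W..W
BBWW
.BB.
B..B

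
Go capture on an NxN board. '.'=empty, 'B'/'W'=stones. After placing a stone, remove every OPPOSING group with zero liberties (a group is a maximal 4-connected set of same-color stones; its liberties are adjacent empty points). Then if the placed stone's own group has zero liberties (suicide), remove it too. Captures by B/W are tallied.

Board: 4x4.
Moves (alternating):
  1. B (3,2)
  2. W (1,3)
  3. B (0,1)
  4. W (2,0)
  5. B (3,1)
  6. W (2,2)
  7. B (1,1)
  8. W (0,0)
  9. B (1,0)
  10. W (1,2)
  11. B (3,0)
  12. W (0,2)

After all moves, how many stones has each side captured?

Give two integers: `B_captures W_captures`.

Move 1: B@(3,2) -> caps B=0 W=0
Move 2: W@(1,3) -> caps B=0 W=0
Move 3: B@(0,1) -> caps B=0 W=0
Move 4: W@(2,0) -> caps B=0 W=0
Move 5: B@(3,1) -> caps B=0 W=0
Move 6: W@(2,2) -> caps B=0 W=0
Move 7: B@(1,1) -> caps B=0 W=0
Move 8: W@(0,0) -> caps B=0 W=0
Move 9: B@(1,0) -> caps B=1 W=0
Move 10: W@(1,2) -> caps B=1 W=0
Move 11: B@(3,0) -> caps B=1 W=0
Move 12: W@(0,2) -> caps B=1 W=0

Answer: 1 0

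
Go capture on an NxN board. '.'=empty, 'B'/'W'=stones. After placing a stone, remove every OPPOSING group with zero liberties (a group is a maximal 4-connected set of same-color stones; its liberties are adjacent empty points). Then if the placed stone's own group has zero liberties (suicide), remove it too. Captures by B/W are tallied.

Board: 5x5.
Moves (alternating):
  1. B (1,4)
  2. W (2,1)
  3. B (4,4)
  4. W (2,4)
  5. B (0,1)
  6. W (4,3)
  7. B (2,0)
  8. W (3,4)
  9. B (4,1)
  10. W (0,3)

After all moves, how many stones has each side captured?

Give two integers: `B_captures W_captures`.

Move 1: B@(1,4) -> caps B=0 W=0
Move 2: W@(2,1) -> caps B=0 W=0
Move 3: B@(4,4) -> caps B=0 W=0
Move 4: W@(2,4) -> caps B=0 W=0
Move 5: B@(0,1) -> caps B=0 W=0
Move 6: W@(4,3) -> caps B=0 W=0
Move 7: B@(2,0) -> caps B=0 W=0
Move 8: W@(3,4) -> caps B=0 W=1
Move 9: B@(4,1) -> caps B=0 W=1
Move 10: W@(0,3) -> caps B=0 W=1

Answer: 0 1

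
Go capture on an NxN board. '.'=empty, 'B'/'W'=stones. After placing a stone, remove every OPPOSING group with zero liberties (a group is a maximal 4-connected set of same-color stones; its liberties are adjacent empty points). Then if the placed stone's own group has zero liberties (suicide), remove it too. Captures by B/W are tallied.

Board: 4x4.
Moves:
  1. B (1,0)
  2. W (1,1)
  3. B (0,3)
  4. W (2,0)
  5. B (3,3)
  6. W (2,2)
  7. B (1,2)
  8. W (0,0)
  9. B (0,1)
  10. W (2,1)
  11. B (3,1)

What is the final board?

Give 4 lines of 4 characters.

Answer: WB.B
.WB.
WWW.
.B.B

Derivation:
Move 1: B@(1,0) -> caps B=0 W=0
Move 2: W@(1,1) -> caps B=0 W=0
Move 3: B@(0,3) -> caps B=0 W=0
Move 4: W@(2,0) -> caps B=0 W=0
Move 5: B@(3,3) -> caps B=0 W=0
Move 6: W@(2,2) -> caps B=0 W=0
Move 7: B@(1,2) -> caps B=0 W=0
Move 8: W@(0,0) -> caps B=0 W=1
Move 9: B@(0,1) -> caps B=0 W=1
Move 10: W@(2,1) -> caps B=0 W=1
Move 11: B@(3,1) -> caps B=0 W=1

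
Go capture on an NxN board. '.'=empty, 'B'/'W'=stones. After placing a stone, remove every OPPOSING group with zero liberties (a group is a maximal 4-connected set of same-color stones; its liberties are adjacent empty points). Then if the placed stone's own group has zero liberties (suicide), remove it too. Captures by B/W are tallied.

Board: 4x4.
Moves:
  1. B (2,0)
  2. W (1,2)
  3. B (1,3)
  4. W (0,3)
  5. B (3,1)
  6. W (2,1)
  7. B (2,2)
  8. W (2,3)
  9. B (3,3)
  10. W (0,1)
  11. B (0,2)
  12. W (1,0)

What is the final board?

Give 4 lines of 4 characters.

Move 1: B@(2,0) -> caps B=0 W=0
Move 2: W@(1,2) -> caps B=0 W=0
Move 3: B@(1,3) -> caps B=0 W=0
Move 4: W@(0,3) -> caps B=0 W=0
Move 5: B@(3,1) -> caps B=0 W=0
Move 6: W@(2,1) -> caps B=0 W=0
Move 7: B@(2,2) -> caps B=0 W=0
Move 8: W@(2,3) -> caps B=0 W=1
Move 9: B@(3,3) -> caps B=0 W=1
Move 10: W@(0,1) -> caps B=0 W=1
Move 11: B@(0,2) -> caps B=0 W=1
Move 12: W@(1,0) -> caps B=0 W=1

Answer: .W.W
W.W.
BWBW
.B.B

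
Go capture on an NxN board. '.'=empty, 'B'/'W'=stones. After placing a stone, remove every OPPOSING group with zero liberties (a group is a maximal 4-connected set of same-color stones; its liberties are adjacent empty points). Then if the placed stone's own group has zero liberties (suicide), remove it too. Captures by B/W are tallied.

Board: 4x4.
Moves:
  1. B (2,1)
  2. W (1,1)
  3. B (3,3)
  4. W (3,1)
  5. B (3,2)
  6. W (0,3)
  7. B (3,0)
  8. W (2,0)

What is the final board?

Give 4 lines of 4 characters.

Move 1: B@(2,1) -> caps B=0 W=0
Move 2: W@(1,1) -> caps B=0 W=0
Move 3: B@(3,3) -> caps B=0 W=0
Move 4: W@(3,1) -> caps B=0 W=0
Move 5: B@(3,2) -> caps B=0 W=0
Move 6: W@(0,3) -> caps B=0 W=0
Move 7: B@(3,0) -> caps B=1 W=0
Move 8: W@(2,0) -> caps B=1 W=0

Answer: ...W
.W..
WB..
B.BB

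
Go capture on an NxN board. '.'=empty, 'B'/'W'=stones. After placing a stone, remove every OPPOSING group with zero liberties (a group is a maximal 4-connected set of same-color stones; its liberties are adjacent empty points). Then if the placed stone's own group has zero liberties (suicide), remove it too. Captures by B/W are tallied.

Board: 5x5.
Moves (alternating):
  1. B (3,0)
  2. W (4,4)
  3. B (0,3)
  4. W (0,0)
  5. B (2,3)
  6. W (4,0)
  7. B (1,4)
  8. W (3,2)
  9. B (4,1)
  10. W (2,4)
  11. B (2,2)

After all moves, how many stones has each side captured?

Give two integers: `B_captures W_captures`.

Answer: 1 0

Derivation:
Move 1: B@(3,0) -> caps B=0 W=0
Move 2: W@(4,4) -> caps B=0 W=0
Move 3: B@(0,3) -> caps B=0 W=0
Move 4: W@(0,0) -> caps B=0 W=0
Move 5: B@(2,3) -> caps B=0 W=0
Move 6: W@(4,0) -> caps B=0 W=0
Move 7: B@(1,4) -> caps B=0 W=0
Move 8: W@(3,2) -> caps B=0 W=0
Move 9: B@(4,1) -> caps B=1 W=0
Move 10: W@(2,4) -> caps B=1 W=0
Move 11: B@(2,2) -> caps B=1 W=0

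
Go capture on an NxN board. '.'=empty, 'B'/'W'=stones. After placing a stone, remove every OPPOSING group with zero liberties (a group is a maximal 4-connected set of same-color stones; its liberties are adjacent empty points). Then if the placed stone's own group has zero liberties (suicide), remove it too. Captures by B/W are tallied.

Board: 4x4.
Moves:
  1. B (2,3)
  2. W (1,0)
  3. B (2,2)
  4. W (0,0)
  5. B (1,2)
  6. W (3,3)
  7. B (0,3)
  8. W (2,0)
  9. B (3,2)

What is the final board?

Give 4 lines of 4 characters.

Move 1: B@(2,3) -> caps B=0 W=0
Move 2: W@(1,0) -> caps B=0 W=0
Move 3: B@(2,2) -> caps B=0 W=0
Move 4: W@(0,0) -> caps B=0 W=0
Move 5: B@(1,2) -> caps B=0 W=0
Move 6: W@(3,3) -> caps B=0 W=0
Move 7: B@(0,3) -> caps B=0 W=0
Move 8: W@(2,0) -> caps B=0 W=0
Move 9: B@(3,2) -> caps B=1 W=0

Answer: W..B
W.B.
W.BB
..B.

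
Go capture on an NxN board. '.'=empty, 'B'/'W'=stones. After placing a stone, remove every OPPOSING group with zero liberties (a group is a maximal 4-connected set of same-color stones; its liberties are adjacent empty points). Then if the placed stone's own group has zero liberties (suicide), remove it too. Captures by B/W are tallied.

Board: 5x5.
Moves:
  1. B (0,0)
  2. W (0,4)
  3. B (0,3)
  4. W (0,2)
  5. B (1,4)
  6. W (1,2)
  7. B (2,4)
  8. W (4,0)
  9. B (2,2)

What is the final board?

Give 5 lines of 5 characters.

Answer: B.WB.
..W.B
..B.B
.....
W....

Derivation:
Move 1: B@(0,0) -> caps B=0 W=0
Move 2: W@(0,4) -> caps B=0 W=0
Move 3: B@(0,3) -> caps B=0 W=0
Move 4: W@(0,2) -> caps B=0 W=0
Move 5: B@(1,4) -> caps B=1 W=0
Move 6: W@(1,2) -> caps B=1 W=0
Move 7: B@(2,4) -> caps B=1 W=0
Move 8: W@(4,0) -> caps B=1 W=0
Move 9: B@(2,2) -> caps B=1 W=0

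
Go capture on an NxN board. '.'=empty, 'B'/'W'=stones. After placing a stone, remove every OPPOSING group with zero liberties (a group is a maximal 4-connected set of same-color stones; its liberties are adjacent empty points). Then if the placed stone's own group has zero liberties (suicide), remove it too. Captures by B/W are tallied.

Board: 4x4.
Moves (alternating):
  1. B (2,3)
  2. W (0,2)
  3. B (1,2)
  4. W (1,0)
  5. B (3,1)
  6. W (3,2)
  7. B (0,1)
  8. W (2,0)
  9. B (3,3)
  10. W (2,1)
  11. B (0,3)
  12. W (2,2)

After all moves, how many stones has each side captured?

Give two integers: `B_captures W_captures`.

Answer: 1 0

Derivation:
Move 1: B@(2,3) -> caps B=0 W=0
Move 2: W@(0,2) -> caps B=0 W=0
Move 3: B@(1,2) -> caps B=0 W=0
Move 4: W@(1,0) -> caps B=0 W=0
Move 5: B@(3,1) -> caps B=0 W=0
Move 6: W@(3,2) -> caps B=0 W=0
Move 7: B@(0,1) -> caps B=0 W=0
Move 8: W@(2,0) -> caps B=0 W=0
Move 9: B@(3,3) -> caps B=0 W=0
Move 10: W@(2,1) -> caps B=0 W=0
Move 11: B@(0,3) -> caps B=1 W=0
Move 12: W@(2,2) -> caps B=1 W=0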